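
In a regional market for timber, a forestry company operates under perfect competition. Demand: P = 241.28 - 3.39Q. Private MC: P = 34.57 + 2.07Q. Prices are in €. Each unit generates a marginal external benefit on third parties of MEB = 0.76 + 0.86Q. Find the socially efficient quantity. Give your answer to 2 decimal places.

Q* = 45.10

Social marginal cost = private MC − MEB = 33.81 + 1.21Q.
Set SMC = demand: 33.81 + 1.21Q = 241.28 - 3.39Q → Q* = 45.1022.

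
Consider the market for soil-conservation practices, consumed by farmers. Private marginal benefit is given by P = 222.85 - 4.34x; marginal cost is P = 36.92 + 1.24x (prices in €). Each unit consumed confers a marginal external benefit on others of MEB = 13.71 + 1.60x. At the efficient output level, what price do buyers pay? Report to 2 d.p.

P = €5.15

Social marginal benefit = demand + MEB = 236.56 - 2.74x.
Set SMB = MC: 236.56 - 2.74x = 36.92 + 1.24x → x* = 50.1608.
Consumer price on the demand curve at x*: 222.85 − 4.34×50.1608 = 5.1521.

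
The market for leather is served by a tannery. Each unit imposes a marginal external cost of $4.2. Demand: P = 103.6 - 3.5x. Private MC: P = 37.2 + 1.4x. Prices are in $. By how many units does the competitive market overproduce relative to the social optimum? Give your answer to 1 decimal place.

Market equilibrium (private): 37.2 + 1.4x = 103.6 - 3.5x → x_m = 13.5510.
Social marginal cost = private MC + MEC = 41.4 + 1.4x.
Set SMC = demand: 41.4 + 1.4x = 103.6 - 3.5x → x* = 12.6939.
Gap = |13.5510 − 12.6939| = 0.8571.

0.9 units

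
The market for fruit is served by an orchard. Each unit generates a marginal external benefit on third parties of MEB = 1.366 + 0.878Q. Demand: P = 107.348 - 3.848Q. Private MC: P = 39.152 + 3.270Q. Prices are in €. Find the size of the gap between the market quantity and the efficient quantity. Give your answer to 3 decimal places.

Market equilibrium (private): 39.152 + 3.270Q = 107.348 - 3.848Q → Q_m = 9.5808.
Social marginal cost = private MC − MEB = 37.786 + 2.392Q.
Set SMC = demand: 37.786 + 2.392Q = 107.348 - 3.848Q → Q* = 11.1478.
Gap = |9.5808 − 11.1478| = 1.5670.

1.567 units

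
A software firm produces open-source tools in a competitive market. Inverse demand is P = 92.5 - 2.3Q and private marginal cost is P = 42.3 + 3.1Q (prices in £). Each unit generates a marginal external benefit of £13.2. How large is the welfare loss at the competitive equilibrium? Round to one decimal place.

DWL = £16.1

Market equilibrium (private): 42.3 + 3.1Q = 92.5 - 2.3Q → Q_m = 9.2963.
Social marginal cost = private MC − MEB = 29.1 + 3.1Q.
Set SMC = demand: 29.1 + 3.1Q = 92.5 - 2.3Q → Q* = 11.7407.
Height of the DWL triangle at Q_m is demand(Q_m) − SMC(Q_m) = MEB(Q_m) = 13.2000.
DWL = ½ × 2.4444 × 13.2000 = 16.1330.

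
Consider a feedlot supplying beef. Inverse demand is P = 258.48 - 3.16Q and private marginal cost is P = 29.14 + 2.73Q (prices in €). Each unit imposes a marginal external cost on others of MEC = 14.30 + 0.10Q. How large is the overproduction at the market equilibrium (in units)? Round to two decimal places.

3.04 units

Market equilibrium (private): 29.14 + 2.73Q = 258.48 - 3.16Q → Q_m = 38.9372.
Social marginal cost = private MC + MEC = 43.44 + 2.83Q.
Set SMC = demand: 43.44 + 2.83Q = 258.48 - 3.16Q → Q* = 35.8998.
Gap = |38.9372 − 35.8998| = 3.0374.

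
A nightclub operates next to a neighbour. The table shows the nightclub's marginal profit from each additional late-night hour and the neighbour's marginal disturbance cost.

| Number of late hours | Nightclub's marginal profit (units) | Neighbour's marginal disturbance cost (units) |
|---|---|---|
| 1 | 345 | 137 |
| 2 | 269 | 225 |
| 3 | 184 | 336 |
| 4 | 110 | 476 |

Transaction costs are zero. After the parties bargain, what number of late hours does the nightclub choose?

Bargaining reaches the level where marginal profit last exceeds marginal disturbance cost.
That holds through level 2 (269 ≥ 225) but not at 3 (184 < 336).

2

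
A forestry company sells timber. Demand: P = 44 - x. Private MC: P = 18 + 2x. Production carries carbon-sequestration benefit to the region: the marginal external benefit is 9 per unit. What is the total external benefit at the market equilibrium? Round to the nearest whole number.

78

Market equilibrium (private): 18 + 2x = 44 - x → x_m = 8.6667.
Total external benefit = MEB × x_m = 9 × 8.6667 = 78.0003.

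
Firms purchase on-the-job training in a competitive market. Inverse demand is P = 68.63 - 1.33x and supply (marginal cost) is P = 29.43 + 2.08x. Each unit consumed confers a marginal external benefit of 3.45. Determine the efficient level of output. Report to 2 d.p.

x* = 12.51

Social marginal benefit = demand + MEB = 72.08 - 1.33x.
Set SMB = MC: 72.08 - 1.33x = 29.43 + 2.08x → x* = 12.5073.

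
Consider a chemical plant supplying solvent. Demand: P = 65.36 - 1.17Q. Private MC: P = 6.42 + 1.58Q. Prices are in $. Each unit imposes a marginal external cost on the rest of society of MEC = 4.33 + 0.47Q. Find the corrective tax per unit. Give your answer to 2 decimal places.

tax = $12.30 per unit

Social marginal cost = private MC + MEC = 10.75 + 2.05Q.
Set SMC = demand: 10.75 + 2.05Q = 65.36 - 1.17Q → Q* = 16.9596.
The Pigouvian tax equals MEC at Q*: 4.33 + 0.47×16.9596 = 12.3010.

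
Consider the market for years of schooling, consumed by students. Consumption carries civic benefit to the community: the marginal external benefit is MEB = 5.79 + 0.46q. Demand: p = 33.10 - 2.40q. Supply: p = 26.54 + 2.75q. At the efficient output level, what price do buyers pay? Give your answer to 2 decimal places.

Social marginal benefit = demand + MEB = 38.89 - 1.94q.
Set SMB = MC: 38.89 - 1.94q = 26.54 + 2.75q → q* = 2.6333.
Consumer price on the demand curve at q*: 33.10 − 2.40×2.6333 = 26.7801.

P = 26.78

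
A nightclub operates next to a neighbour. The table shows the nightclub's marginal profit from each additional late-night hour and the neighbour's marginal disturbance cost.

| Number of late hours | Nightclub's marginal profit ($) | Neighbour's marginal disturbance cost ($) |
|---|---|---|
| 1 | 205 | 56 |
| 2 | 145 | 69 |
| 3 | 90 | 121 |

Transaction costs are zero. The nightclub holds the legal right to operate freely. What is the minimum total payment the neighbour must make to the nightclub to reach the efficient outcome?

$90

Left alone the nightclub would choose level 3 (marginal profit stays positive).
Efficient level: k* = 2 (marginal profit ≥ marginal disturbance cost through 2).
The neighbour must at least cover the nightclub's forgone profit from cutting 3→2: 90 = 90.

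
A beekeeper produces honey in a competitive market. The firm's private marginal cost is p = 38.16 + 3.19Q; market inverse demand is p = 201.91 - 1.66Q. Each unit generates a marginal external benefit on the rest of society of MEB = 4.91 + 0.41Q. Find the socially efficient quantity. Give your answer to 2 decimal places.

Q* = 37.99

Social marginal cost = private MC − MEB = 33.25 + 2.78Q.
Set SMC = demand: 33.25 + 2.78Q = 201.91 - 1.66Q → Q* = 37.9865.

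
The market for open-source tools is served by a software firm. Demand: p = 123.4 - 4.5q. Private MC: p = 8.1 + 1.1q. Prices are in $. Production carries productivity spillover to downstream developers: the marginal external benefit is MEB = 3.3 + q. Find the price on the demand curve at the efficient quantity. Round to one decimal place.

Social marginal cost = private MC − MEB = 4.8 + 0.1q.
Set SMC = demand: 4.8 + 0.1q = 123.4 - 4.5q → q* = 25.7826.
Consumer price on the demand curve at q*: 123.4 − 4.5×25.7826 = 7.3783.

P = $7.4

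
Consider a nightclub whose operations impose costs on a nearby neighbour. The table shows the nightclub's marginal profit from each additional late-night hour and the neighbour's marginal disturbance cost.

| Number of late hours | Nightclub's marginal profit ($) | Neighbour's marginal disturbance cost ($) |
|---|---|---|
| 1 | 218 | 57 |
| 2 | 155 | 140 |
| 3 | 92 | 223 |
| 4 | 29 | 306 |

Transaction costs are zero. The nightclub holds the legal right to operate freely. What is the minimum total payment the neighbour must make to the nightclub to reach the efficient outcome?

$121

Left alone the nightclub would choose level 4 (marginal profit stays positive).
Efficient level: k* = 2 (marginal profit ≥ marginal disturbance cost through 2).
The neighbour must at least cover the nightclub's forgone profit from cutting 4→2: 92 + 29 = 121.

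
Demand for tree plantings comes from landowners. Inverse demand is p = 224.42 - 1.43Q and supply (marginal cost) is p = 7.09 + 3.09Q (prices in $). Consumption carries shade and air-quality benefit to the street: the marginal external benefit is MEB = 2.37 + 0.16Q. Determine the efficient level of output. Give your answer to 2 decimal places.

Q* = 50.39

Social marginal benefit = demand + MEB = 226.79 - 1.27Q.
Set SMB = MC: 226.79 - 1.27Q = 7.09 + 3.09Q → Q* = 50.3899.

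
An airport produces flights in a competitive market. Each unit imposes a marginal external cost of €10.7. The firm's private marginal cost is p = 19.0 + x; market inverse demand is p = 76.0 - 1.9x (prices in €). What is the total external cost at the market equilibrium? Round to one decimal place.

Market equilibrium (private): 19.0 + x = 76.0 - 1.9x → x_m = 19.6552.
Total external cost = MEC × x_m = 10.7 × 19.6552 = 210.3106.

€210.3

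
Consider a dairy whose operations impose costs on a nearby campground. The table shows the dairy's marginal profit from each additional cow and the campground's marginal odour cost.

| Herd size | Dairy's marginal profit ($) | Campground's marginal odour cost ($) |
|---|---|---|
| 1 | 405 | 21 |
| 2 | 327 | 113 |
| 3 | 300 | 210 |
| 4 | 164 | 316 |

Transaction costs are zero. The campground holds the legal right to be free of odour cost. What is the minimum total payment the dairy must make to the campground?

$344

Efficient level: marginal profit ≥ marginal odour cost through level 3, so k* = 3.
With the campground holding the right, the dairy must at least compensate total damage at k*: 21 + 113 + 210 = 344.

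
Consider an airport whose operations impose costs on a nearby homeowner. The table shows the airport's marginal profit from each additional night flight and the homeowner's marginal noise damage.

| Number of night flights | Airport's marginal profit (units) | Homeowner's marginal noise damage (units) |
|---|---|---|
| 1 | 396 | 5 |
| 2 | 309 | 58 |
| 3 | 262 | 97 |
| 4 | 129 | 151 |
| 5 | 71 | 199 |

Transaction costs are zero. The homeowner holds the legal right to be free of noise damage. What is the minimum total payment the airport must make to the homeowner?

Efficient level: marginal profit ≥ marginal noise damage through level 3, so k* = 3.
With the homeowner holding the right, the airport must at least compensate total damage at k*: 5 + 58 + 97 = 160.

160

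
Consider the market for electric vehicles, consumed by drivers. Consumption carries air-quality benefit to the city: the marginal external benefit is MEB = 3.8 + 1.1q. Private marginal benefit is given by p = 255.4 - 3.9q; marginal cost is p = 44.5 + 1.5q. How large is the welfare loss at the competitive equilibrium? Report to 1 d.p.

Market equilibrium (private): 44.5 + 1.5q = 255.4 - 3.9q → q_m = 39.0556.
Social marginal benefit = demand + MEB = 259.2 - 2.8q.
Set SMB = MC: 259.2 - 2.8q = 44.5 + 1.5q → q* = 49.9302.
Between q* and q_m the wedge SMB − MC runs linearly from 0 to MEB(q_m), so the loss is a triangle.
DWL = ½ × 10.8746 × 46.7611 = 254.2541.

DWL = 254.3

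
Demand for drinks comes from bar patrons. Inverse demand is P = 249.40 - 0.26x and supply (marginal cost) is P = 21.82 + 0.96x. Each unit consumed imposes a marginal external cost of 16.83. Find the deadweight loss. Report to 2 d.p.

Market equilibrium (private): 21.82 + 0.96x = 249.40 - 0.26x → x_m = 186.5410.
Social marginal benefit = demand − MEC = 232.57 - 0.26x.
Set SMB = MC: 232.57 - 0.26x = 21.82 + 0.96x → x* = 172.7459.
Between x* and x_m the wedge MC − SMB runs linearly from 0 to MEC(x_m), so the loss is a triangle.
DWL = ½ × 13.7951 × 16.8300 = 116.0858.

DWL = 116.09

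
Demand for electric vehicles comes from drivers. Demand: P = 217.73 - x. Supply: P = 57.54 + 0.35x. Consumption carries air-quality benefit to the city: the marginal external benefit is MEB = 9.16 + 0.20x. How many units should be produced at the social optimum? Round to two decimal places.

Social marginal benefit = demand + MEB = 226.89 - 0.80x.
Set SMB = MC: 226.89 - 0.80x = 57.54 + 0.35x → x* = 147.2609.

x* = 147.26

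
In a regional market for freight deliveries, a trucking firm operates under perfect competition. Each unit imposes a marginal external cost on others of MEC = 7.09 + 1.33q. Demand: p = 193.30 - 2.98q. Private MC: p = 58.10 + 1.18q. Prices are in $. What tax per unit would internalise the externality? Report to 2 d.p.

Social marginal cost = private MC + MEC = 65.19 + 2.51q.
Set SMC = demand: 65.19 + 2.51q = 193.30 - 2.98q → q* = 23.3352.
The Pigouvian tax equals MEC at q*: 7.09 + 1.33×23.3352 = 38.1258.

tax = $38.13 per unit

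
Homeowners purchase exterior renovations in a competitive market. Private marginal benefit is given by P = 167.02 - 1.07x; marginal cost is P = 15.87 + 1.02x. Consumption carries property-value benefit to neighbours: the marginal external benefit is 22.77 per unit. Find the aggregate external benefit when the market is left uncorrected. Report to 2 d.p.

Market equilibrium (private): 15.87 + 1.02x = 167.02 - 1.07x → x_m = 72.3206.
Total external benefit = MEB × x_m = 22.77 × 72.3206 = 1646.7401.

1646.74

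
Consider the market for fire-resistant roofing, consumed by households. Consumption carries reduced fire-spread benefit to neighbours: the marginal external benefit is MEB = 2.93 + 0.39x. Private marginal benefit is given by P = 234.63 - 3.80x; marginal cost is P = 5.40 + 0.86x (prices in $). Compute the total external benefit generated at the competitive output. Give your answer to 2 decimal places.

$615.98

Market equilibrium (private): 5.40 + 0.86x = 234.63 - 3.80x → x_m = 49.1910.
Total external benefit = ∫₀^{x_m} (2.93 + 0.39x) dx = 2.93×49.1910 + ½×0.39×49.1910² = 615.9818.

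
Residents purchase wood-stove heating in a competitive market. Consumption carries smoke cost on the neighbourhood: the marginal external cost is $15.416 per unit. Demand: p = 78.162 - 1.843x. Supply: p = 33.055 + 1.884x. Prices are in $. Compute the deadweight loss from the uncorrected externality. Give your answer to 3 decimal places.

DWL = $31.883

Market equilibrium (private): 33.055 + 1.884x = 78.162 - 1.843x → x_m = 12.1028.
Social marginal benefit = demand − MEC = 62.746 - 1.843x.
Set SMB = MC: 62.746 - 1.843x = 33.055 + 1.884x → x* = 7.9665.
Height of the DWL triangle at x_m is MC(x_m) − SMB(x_m) = MEC(x_m) = 15.4160.
DWL = ½ × 4.1363 × 15.4160 = 31.8826.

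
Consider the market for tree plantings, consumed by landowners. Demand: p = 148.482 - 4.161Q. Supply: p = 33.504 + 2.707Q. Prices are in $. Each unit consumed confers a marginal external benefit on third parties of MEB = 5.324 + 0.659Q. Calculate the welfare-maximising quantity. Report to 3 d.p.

Social marginal benefit = demand + MEB = 153.806 - 3.502Q.
Set SMB = MC: 153.806 - 3.502Q = 33.504 + 2.707Q → Q* = 19.3754.

Q* = 19.375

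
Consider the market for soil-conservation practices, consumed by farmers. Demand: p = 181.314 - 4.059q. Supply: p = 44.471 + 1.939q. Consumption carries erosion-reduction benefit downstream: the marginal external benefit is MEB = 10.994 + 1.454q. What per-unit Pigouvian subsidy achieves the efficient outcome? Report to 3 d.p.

Social marginal benefit = demand + MEB = 192.308 - 2.605q.
Set SMB = MC: 192.308 - 2.605q = 44.471 + 1.939q → q* = 32.5346.
The Pigouvian subsidy equals MEB at q*: 10.994 + 1.454×32.5346 = 58.2993.

subsidy = 58.299 per unit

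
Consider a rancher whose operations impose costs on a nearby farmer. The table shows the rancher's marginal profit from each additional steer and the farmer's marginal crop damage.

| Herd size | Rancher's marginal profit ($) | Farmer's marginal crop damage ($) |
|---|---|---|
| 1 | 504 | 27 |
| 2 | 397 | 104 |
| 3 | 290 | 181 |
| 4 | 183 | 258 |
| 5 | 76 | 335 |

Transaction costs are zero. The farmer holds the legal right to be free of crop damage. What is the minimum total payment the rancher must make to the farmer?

$312

Efficient level: marginal profit ≥ marginal crop damage through level 3, so k* = 3.
With the farmer holding the right, the rancher must at least compensate total damage at k*: 27 + 104 + 181 = 312.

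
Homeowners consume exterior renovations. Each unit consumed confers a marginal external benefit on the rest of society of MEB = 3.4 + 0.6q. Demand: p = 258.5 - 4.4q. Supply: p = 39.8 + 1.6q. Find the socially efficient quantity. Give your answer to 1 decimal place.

q* = 41.1

Social marginal benefit = demand + MEB = 261.9 - 3.8q.
Set SMB = MC: 261.9 - 3.8q = 39.8 + 1.6q → q* = 41.1296.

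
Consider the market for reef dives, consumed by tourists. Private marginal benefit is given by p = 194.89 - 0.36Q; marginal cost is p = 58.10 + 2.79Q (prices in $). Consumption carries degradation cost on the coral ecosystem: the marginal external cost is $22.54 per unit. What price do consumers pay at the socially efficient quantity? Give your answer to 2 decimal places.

Social marginal benefit = demand − MEC = 172.35 - 0.36Q.
Set SMB = MC: 172.35 - 0.36Q = 58.10 + 2.79Q → Q* = 36.2698.
Consumer price on the demand curve at Q*: 194.89 − 0.36×36.2698 = 181.8329.

P = $181.83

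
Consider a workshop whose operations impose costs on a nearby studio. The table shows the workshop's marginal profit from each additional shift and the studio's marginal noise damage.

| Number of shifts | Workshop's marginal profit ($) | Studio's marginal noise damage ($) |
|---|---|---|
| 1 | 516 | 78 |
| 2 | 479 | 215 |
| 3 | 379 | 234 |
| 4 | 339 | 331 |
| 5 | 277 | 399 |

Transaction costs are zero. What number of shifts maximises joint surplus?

Bargaining reaches the level where marginal profit last exceeds marginal noise damage.
That holds through level 4 (339 ≥ 331) but not at 5 (277 < 399).

4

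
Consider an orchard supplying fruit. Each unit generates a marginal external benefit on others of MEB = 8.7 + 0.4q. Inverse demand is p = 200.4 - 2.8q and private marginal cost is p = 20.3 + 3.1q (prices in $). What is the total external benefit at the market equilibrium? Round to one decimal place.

Market equilibrium (private): 20.3 + 3.1q = 200.4 - 2.8q → q_m = 30.5254.
Total external benefit = ∫₀^{q_m} (8.7 + 0.4q) dq = 8.7×30.5254 + ½×0.4×30.5254² = 451.9310.

$451.9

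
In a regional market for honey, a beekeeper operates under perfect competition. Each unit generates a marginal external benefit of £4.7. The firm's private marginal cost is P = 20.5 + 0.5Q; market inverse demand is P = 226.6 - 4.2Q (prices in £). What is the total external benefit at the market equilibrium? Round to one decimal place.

£206.1

Market equilibrium (private): 20.5 + 0.5Q = 226.6 - 4.2Q → Q_m = 43.8511.
Total external benefit = MEB × Q_m = 4.7 × 43.8511 = 206.1002.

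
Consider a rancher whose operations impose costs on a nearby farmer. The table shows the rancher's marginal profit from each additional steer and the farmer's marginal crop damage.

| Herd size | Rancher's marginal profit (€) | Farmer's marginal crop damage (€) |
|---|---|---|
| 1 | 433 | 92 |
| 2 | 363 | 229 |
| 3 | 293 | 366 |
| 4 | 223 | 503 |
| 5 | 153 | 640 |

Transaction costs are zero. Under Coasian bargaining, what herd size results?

Bargaining reaches the level where marginal profit last exceeds marginal crop damage.
That holds through level 2 (363 ≥ 229) but not at 3 (293 < 366).

2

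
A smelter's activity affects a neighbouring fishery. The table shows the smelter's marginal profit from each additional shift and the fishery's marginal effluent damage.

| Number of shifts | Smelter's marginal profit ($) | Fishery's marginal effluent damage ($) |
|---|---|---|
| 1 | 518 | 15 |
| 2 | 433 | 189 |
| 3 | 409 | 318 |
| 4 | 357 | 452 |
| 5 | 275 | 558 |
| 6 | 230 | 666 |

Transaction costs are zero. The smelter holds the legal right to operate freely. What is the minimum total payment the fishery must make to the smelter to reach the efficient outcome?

Left alone the smelter would choose level 6 (marginal profit stays positive).
Efficient level: k* = 3 (marginal profit ≥ marginal effluent damage through 3).
The fishery must at least cover the smelter's forgone profit from cutting 6→3: 357 + 275 + 230 = 862.

$862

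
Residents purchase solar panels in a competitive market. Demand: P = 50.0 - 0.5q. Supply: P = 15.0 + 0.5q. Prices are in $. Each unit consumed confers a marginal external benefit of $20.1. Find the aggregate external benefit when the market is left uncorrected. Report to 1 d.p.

$703.5

Market equilibrium (private): 15.0 + 0.5q = 50.0 - 0.5q → q_m = 35.0000.
Total external benefit = MEB × q_m = 20.1 × 35.0000 = 703.5000.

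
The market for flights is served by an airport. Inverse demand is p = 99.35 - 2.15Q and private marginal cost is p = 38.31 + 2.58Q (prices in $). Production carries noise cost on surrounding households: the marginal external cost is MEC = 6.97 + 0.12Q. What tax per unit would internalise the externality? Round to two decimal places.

tax = $8.31 per unit

Social marginal cost = private MC + MEC = 45.28 + 2.70Q.
Set SMC = demand: 45.28 + 2.70Q = 99.35 - 2.15Q → Q* = 11.1485.
The Pigouvian tax equals MEC at Q*: 6.97 + 0.12×11.1485 = 8.3078.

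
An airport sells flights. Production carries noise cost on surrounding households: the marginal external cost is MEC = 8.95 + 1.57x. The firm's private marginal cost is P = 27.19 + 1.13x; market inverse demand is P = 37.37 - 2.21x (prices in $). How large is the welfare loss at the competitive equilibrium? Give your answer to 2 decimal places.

DWL = $19.21

Market equilibrium (private): 27.19 + 1.13x = 37.37 - 2.21x → x_m = 3.0479.
Social marginal cost = private MC + MEC = 36.14 + 2.70x.
Set SMC = demand: 36.14 + 2.70x = 37.37 - 2.21x → x* = 0.2505.
Between x* and x_m the wedge SMC − demand runs linearly from 0 to MEC(x_m), so the loss is a triangle.
DWL = ½ × 2.7974 × 13.7352 = 19.2114.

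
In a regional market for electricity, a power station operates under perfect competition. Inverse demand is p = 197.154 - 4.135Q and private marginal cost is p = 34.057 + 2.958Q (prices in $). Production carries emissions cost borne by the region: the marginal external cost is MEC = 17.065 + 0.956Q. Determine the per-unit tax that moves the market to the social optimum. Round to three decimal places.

Social marginal cost = private MC + MEC = 51.122 + 3.914Q.
Set SMC = demand: 51.122 + 3.914Q = 197.154 - 4.135Q → Q* = 18.1429.
The Pigouvian tax equals MEC at Q*: 17.065 + 0.956×18.1429 = 34.4096.

tax = $34.410 per unit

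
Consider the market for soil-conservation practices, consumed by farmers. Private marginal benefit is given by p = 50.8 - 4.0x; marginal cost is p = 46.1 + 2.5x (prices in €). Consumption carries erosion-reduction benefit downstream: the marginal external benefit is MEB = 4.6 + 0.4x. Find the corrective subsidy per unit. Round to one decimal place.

subsidy = €5.2 per unit

Social marginal benefit = demand + MEB = 55.4 - 3.6x.
Set SMB = MC: 55.4 - 3.6x = 46.1 + 2.5x → x* = 1.5246.
The Pigouvian subsidy equals MEB at x*: 4.6 + 0.4×1.5246 = 5.2098.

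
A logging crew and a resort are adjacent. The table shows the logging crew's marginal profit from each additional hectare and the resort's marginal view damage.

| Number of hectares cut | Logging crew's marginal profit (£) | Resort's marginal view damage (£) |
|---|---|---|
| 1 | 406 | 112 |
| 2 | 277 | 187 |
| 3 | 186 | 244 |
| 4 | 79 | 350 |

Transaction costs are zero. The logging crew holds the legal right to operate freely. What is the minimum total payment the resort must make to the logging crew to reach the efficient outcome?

£265

Left alone the logging crew would choose level 4 (marginal profit stays positive).
Efficient level: k* = 2 (marginal profit ≥ marginal view damage through 2).
The resort must at least cover the logging crew's forgone profit from cutting 4→2: 186 + 79 = 265.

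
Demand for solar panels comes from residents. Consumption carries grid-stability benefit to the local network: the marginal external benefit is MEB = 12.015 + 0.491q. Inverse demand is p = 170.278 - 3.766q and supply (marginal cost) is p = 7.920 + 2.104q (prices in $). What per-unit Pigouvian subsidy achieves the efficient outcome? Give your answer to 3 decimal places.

Social marginal benefit = demand + MEB = 182.293 - 3.275q.
Set SMB = MC: 182.293 - 3.275q = 7.920 + 2.104q → q* = 32.4174.
The Pigouvian subsidy equals MEB at q*: 12.015 + 0.491×32.4174 = 27.9319.

subsidy = $27.932 per unit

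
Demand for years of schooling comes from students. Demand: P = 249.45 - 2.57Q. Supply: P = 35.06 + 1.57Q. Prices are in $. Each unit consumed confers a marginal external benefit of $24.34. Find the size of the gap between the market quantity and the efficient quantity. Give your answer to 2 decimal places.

Market equilibrium (private): 35.06 + 1.57Q = 249.45 - 2.57Q → Q_m = 51.7850.
Social marginal benefit = demand + MEB = 273.79 - 2.57Q.
Set SMB = MC: 273.79 - 2.57Q = 35.06 + 1.57Q → Q* = 57.6643.
Gap = |51.7850 − 57.6643| = 5.8793.

5.88 units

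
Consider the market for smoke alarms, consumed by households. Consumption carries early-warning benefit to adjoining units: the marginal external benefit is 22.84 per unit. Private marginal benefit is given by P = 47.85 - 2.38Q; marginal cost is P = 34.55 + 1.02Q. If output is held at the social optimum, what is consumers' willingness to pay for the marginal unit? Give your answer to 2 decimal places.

Social marginal benefit = demand + MEB = 70.69 - 2.38Q.
Set SMB = MC: 70.69 - 2.38Q = 34.55 + 1.02Q → Q* = 10.6294.
Consumer price on the demand curve at Q*: 47.85 − 2.38×10.6294 = 22.5520.

P = 22.55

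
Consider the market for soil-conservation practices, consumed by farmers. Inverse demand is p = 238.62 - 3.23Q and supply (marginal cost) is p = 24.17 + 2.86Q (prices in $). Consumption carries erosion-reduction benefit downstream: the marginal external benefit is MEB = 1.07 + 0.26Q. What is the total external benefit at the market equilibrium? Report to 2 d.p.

Market equilibrium (private): 24.17 + 2.86Q = 238.62 - 3.23Q → Q_m = 35.2135.
Total external benefit = ∫₀^{Q_m} (1.07 + 0.26Q) dQ = 1.07×35.2135 + ½×0.26×35.2135² = 198.8772.

$198.88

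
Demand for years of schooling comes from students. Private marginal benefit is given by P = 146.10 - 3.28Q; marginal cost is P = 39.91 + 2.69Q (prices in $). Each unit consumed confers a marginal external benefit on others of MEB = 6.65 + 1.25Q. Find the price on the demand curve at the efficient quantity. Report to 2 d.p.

P = $67.69

Social marginal benefit = demand + MEB = 152.75 - 2.03Q.
Set SMB = MC: 152.75 - 2.03Q = 39.91 + 2.69Q → Q* = 23.9068.
Consumer price on the demand curve at Q*: 146.10 − 3.28×23.9068 = 67.6857.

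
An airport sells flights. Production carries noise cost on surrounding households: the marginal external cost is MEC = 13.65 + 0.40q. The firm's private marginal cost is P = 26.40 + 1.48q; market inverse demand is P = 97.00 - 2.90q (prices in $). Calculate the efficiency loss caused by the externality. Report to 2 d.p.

DWL = $42.25

Market equilibrium (private): 26.40 + 1.48q = 97.00 - 2.90q → q_m = 16.1187.
Social marginal cost = private MC + MEC = 40.05 + 1.88q.
Set SMC = demand: 40.05 + 1.88q = 97.00 - 2.90q → q* = 11.9142.
The welfare-loss triangle has base |q_m − q*| and height MEC(q_m) (the vertical gap between SMC and demand is zero at q* and MEC at q_m).
DWL = ½ × 4.2045 × 20.0975 = 42.2500.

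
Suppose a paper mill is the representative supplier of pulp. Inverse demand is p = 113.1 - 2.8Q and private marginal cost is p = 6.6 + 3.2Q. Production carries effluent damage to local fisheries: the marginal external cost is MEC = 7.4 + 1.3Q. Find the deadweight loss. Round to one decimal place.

DWL = 63.6

Market equilibrium (private): 6.6 + 3.2Q = 113.1 - 2.8Q → Q_m = 17.7500.
Social marginal cost = private MC + MEC = 14.0 + 4.5Q.
Set SMC = demand: 14.0 + 4.5Q = 113.1 - 2.8Q → Q* = 13.5753.
Between Q* and Q_m the wedge SMC − demand runs linearly from 0 to MEC(Q_m), so the loss is a triangle.
DWL = ½ × 4.1747 × 30.4750 = 63.6120.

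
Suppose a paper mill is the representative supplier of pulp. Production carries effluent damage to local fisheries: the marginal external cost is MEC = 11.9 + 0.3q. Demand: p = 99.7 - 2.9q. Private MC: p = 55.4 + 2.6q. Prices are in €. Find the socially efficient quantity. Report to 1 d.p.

q* = 5.6

Social marginal cost = private MC + MEC = 67.3 + 2.9q.
Set SMC = demand: 67.3 + 2.9q = 99.7 - 2.9q → q* = 5.5862.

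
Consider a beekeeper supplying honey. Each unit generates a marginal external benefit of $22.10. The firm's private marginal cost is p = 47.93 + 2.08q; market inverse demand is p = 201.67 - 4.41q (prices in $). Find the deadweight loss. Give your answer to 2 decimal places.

Market equilibrium (private): 47.93 + 2.08q = 201.67 - 4.41q → q_m = 23.6888.
Social marginal cost = private MC − MEB = 25.83 + 2.08q.
Set SMC = demand: 25.83 + 2.08q = 201.67 - 4.41q → q* = 27.0940.
Height of the DWL triangle at q_m is demand(q_m) − SMC(q_m) = MEB(q_m) = 22.1000.
DWL = ½ × 3.4052 × 22.1000 = 37.6275.

DWL = $37.63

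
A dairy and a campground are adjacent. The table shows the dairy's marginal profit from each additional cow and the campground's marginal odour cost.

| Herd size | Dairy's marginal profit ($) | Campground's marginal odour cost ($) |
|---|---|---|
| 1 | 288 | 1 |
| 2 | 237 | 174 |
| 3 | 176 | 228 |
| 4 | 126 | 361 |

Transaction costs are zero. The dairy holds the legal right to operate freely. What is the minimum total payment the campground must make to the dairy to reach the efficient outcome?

Left alone the dairy would choose level 4 (marginal profit stays positive).
Efficient level: k* = 2 (marginal profit ≥ marginal odour cost through 2).
The campground must at least cover the dairy's forgone profit from cutting 4→2: 176 + 126 = 302.

$302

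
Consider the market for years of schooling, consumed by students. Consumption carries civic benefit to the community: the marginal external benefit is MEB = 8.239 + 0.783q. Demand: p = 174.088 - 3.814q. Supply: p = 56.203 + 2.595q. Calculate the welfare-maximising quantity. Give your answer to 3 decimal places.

q* = 22.418

Social marginal benefit = demand + MEB = 182.327 - 3.031q.
Set SMB = MC: 182.327 - 3.031q = 56.203 + 2.595q → q* = 22.4181.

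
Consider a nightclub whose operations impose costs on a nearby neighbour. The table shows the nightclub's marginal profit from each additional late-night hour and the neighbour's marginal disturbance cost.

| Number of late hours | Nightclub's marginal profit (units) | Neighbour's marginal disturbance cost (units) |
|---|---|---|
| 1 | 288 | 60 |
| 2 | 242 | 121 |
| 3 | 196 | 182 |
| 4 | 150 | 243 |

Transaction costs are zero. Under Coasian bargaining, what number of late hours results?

3

Bargaining reaches the level where marginal profit last exceeds marginal disturbance cost.
That holds through level 3 (196 ≥ 182) but not at 4 (150 < 243).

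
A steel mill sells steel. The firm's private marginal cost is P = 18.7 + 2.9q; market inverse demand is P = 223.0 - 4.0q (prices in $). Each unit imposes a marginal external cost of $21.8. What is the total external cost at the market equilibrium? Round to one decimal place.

Market equilibrium (private): 18.7 + 2.9q = 223.0 - 4.0q → q_m = 29.6087.
Total external cost = MEC × q_m = 21.8 × 29.6087 = 645.4697.

$645.5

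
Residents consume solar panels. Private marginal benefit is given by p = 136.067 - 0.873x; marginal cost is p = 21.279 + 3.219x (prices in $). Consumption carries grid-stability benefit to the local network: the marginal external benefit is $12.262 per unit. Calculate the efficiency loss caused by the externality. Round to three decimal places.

Market equilibrium (private): 21.279 + 3.219x = 136.067 - 0.873x → x_m = 28.0518.
Social marginal benefit = demand + MEB = 148.329 - 0.873x.
Set SMB = MC: 148.329 - 0.873x = 21.279 + 3.219x → x* = 31.0484.
Between x* and x_m the wedge SMB − MC runs linearly from 0 to MEB(x_m), so the loss is a triangle.
DWL = ½ × 2.9966 × 12.2620 = 18.3722.

DWL = $18.372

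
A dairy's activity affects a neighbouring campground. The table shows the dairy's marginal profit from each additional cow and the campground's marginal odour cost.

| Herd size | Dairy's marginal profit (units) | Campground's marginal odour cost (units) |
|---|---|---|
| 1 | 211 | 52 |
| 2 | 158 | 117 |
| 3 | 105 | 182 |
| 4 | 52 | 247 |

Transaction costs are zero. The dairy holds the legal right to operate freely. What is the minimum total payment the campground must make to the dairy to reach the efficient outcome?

157

Left alone the dairy would choose level 4 (marginal profit stays positive).
Efficient level: k* = 2 (marginal profit ≥ marginal odour cost through 2).
The campground must at least cover the dairy's forgone profit from cutting 4→2: 105 + 52 = 157.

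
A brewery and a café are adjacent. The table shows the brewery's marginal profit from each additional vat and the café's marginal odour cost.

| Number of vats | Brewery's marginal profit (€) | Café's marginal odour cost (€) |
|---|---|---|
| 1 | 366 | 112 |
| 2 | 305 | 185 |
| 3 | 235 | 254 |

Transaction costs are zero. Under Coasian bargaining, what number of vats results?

2

Bargaining reaches the level where marginal profit last exceeds marginal odour cost.
That holds through level 2 (305 ≥ 185) but not at 3 (235 < 254).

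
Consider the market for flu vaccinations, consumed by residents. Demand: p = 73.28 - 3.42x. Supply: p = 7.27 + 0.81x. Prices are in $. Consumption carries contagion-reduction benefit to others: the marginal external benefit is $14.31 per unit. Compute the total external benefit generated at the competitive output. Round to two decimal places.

$223.31

Market equilibrium (private): 7.27 + 0.81x = 73.28 - 3.42x → x_m = 15.6052.
Total external benefit = MEB × x_m = 14.31 × 15.6052 = 223.3104.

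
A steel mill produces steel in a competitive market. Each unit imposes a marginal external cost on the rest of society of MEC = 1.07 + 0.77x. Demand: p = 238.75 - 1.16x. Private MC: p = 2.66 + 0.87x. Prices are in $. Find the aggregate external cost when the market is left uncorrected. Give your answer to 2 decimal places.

$5331.88

Market equilibrium (private): 2.66 + 0.87x = 238.75 - 1.16x → x_m = 116.3005.
Total external cost = ∫₀^{x_m} (1.07 + 0.77x) dx = 1.07×116.3005 + ½×0.77×116.3005² = 5331.8770.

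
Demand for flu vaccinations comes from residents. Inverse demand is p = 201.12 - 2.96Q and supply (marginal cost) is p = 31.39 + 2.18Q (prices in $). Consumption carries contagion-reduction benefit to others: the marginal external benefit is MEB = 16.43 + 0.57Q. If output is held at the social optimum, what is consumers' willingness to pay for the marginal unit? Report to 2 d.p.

Social marginal benefit = demand + MEB = 217.55 - 2.39Q.
Set SMB = MC: 217.55 - 2.39Q = 31.39 + 2.18Q → Q* = 40.7352.
Consumer price on the demand curve at Q*: 201.12 − 2.96×40.7352 = 80.5438.

P = $80.54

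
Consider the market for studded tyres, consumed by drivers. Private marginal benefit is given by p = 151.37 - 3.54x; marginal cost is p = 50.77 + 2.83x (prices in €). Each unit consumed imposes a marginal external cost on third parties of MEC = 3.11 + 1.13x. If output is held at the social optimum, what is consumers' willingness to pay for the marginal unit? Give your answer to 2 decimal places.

P = €105.35

Social marginal benefit = demand − MEC = 148.26 - 4.67x.
Set SMB = MC: 148.26 - 4.67x = 50.77 + 2.83x → x* = 12.9987.
Consumer price on the demand curve at x*: 151.37 − 3.54×12.9987 = 105.3546.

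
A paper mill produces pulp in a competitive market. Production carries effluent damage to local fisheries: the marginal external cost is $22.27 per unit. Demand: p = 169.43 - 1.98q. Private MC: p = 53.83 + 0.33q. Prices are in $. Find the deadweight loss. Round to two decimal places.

Market equilibrium (private): 53.83 + 0.33q = 169.43 - 1.98q → q_m = 50.0433.
Social marginal cost = private MC + MEC = 76.10 + 0.33q.
Set SMC = demand: 76.10 + 0.33q = 169.43 - 1.98q → q* = 40.4026.
Between q* and q_m the wedge SMC − demand runs linearly from 0 to MEC(q_m), so the loss is a triangle.
DWL = ½ × 9.6407 × 22.2700 = 107.3492.

DWL = $107.35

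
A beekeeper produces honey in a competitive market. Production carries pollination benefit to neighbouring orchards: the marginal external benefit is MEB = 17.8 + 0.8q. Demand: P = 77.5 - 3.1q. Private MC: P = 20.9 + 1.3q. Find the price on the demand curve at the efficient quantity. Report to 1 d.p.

P = 13.4

Social marginal cost = private MC − MEB = 3.1 + 0.5q.
Set SMC = demand: 3.1 + 0.5q = 77.5 - 3.1q → q* = 20.6667.
Consumer price on the demand curve at q*: 77.5 − 3.1×20.6667 = 13.4332.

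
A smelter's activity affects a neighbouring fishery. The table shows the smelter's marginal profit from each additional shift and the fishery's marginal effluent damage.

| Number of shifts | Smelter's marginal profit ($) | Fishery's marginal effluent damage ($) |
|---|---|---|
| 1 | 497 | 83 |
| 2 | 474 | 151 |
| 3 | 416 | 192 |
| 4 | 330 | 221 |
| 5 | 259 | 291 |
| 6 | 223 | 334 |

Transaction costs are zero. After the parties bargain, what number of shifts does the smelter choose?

4

Bargaining reaches the level where marginal profit last exceeds marginal effluent damage.
That holds through level 4 (330 ≥ 221) but not at 5 (259 < 291).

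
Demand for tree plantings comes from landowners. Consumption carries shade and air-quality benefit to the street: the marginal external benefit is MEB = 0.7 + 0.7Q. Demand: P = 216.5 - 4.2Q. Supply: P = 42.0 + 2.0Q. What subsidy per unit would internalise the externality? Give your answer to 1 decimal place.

subsidy = 23.0 per unit

Social marginal benefit = demand + MEB = 217.2 - 3.5Q.
Set SMB = MC: 217.2 - 3.5Q = 42.0 + 2.0Q → Q* = 31.8545.
The Pigouvian subsidy equals MEB at Q*: 0.7 + 0.7×31.8545 = 22.9982.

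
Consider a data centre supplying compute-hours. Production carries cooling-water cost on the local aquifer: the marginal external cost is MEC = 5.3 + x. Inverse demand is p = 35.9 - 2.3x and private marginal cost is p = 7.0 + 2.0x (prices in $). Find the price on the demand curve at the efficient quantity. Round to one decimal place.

Social marginal cost = private MC + MEC = 12.3 + 3.0x.
Set SMC = demand: 12.3 + 3.0x = 35.9 - 2.3x → x* = 4.4528.
Consumer price on the demand curve at x*: 35.9 − 2.3×4.4528 = 25.6586.

P = $25.7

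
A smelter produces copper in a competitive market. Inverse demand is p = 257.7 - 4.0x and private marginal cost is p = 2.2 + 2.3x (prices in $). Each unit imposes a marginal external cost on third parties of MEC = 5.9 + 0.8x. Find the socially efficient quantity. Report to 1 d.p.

Social marginal cost = private MC + MEC = 8.1 + 3.1x.
Set SMC = demand: 8.1 + 3.1x = 257.7 - 4.0x → x* = 35.1549.

x* = 35.2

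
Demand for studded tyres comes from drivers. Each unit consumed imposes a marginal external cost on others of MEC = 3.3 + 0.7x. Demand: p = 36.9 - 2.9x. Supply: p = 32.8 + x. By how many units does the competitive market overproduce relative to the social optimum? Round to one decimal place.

Market equilibrium (private): 32.8 + x = 36.9 - 2.9x → x_m = 1.0513.
Social marginal benefit = demand − MEC = 33.6 - 3.6x.
Set SMB = MC: 33.6 - 3.6x = 32.8 + x → x* = 0.1739.
Gap = |1.0513 − 0.1739| = 0.8774.

0.9 units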